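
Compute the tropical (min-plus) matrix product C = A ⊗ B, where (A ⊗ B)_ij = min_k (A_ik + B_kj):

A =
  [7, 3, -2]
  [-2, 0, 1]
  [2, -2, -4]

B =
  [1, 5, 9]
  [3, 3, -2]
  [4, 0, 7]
A ⊗ B =
  [2, -2, 1]
  [-1, 1, -2]
  [0, -4, -4]

Apply the min-plus product entry-by-entry:
  C[0][0] = min over k of (A[0][0] + B[0][0] = 7 + 1 = 8, A[0][1] + B[1][0] = 3 + 3 = 6, A[0][2] + B[2][0] = -2 + 4 = 2) = 2 (attained at k = 2)
  C[0][1] = min over k of (A[0][0] + B[0][1] = 7 + 5 = 12, A[0][1] + B[1][1] = 3 + 3 = 6, A[0][2] + B[2][1] = -2 + 0 = -2) = -2 (attained at k = 2)
  C[0][2] = min over k of (A[0][0] + B[0][2] = 7 + 9 = 16, A[0][1] + B[1][2] = 3 + -2 = 1, A[0][2] + B[2][2] = -2 + 7 = 5) = 1 (attained at k = 1)
  C[1][0] = min over k of (A[1][0] + B[0][0] = -2 + 1 = -1, A[1][1] + B[1][0] = 0 + 3 = 3, A[1][2] + B[2][0] = 1 + 4 = 5) = -1 (attained at k = 0)
  C[1][1] = min over k of (A[1][0] + B[0][1] = -2 + 5 = 3, A[1][1] + B[1][1] = 0 + 3 = 3, A[1][2] + B[2][1] = 1 + 0 = 1) = 1 (attained at k = 2)
  C[1][2] = min over k of (A[1][0] + B[0][2] = -2 + 9 = 7, A[1][1] + B[1][2] = 0 + -2 = -2, A[1][2] + B[2][2] = 1 + 7 = 8) = -2 (attained at k = 1)
  C[2][0] = min over k of (A[2][0] + B[0][0] = 2 + 1 = 3, A[2][1] + B[1][0] = -2 + 3 = 1, A[2][2] + B[2][0] = -4 + 4 = 0) = 0 (attained at k = 2)
  C[2][1] = min over k of (A[2][0] + B[0][1] = 2 + 5 = 7, A[2][1] + B[1][1] = -2 + 3 = 1, A[2][2] + B[2][1] = -4 + 0 = -4) = -4 (attained at k = 2)
  C[2][2] = min over k of (A[2][0] + B[0][2] = 2 + 9 = 11, A[2][1] + B[1][2] = -2 + -2 = -4, A[2][2] + B[2][2] = -4 + 7 = 3) = -4 (attained at k = 1)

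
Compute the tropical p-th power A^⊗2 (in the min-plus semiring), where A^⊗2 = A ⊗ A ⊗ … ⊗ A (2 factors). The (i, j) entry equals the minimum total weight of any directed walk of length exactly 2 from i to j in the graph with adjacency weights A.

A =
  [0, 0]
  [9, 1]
A^⊗2 =
  [0, 0]
  [9, 2]

Each entry (A^⊗2)_ij equals the minimum over all length-2 walks i = v_0 → v_1 → … → v_2 = j of Σ_t A[v_t][v_{t+1}]. For example, for (i, j) = (0, 1) we minimise over 2 possible intermediate vertex sequences; the minimum is 0, attained along the walk 0 → 0 → 1.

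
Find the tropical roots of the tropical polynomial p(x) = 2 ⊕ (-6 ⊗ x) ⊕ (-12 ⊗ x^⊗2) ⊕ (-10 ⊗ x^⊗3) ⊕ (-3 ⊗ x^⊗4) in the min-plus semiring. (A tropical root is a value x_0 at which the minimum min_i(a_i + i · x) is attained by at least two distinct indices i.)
Roots: {-7, -2, 6, 8}

Each tropical root is a break point of the lower envelope of the lines y = a_i + i · x (there are 5 lines, with slopes 0, 1, ..., 4). Only the lines that attain the minimum somewhere contribute to roots; other lines are dominated. Here the surviving (envelope) indices are i = 4, i = 3, i = 2, i = 1, i = 0.
Intersections between consecutive envelope lines give the roots: for adjacent envelope indices i < j the intersection is x = (a_i − a_j) / (j − i). Reading off the sorted break points: {-7, -2, 6, 8}.
Verification: at each break x_0, at least two indices attain the minimum of min_i(a_i + i · x_0).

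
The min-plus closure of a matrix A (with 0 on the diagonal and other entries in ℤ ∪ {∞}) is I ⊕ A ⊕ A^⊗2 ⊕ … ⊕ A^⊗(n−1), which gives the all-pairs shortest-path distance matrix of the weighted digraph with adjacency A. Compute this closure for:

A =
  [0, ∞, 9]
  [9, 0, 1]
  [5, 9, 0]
Closure =
  [0, 18, 9]
  [6, 0, 1]
  [5, 9, 0]

This is the Floyd-Warshall all-pairs shortest-path computation. For each intermediate vertex k = 0, 1, …, 2, update dist[i][j] ← min(dist[i][j], dist[i][k] + dist[k][j]). The final matrix gives, for each (i, j), the minimum total weight of any directed path from i to j (possibly empty when i = j).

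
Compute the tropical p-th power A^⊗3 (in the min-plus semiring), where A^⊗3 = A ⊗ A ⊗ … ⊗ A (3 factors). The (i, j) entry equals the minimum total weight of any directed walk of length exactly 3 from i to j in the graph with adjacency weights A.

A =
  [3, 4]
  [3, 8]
A^⊗3 =
  [9, 10]
  [9, 10]

Each entry (A^⊗3)_ij equals the minimum over all length-3 walks i = v_0 → v_1 → … → v_3 = j of Σ_t A[v_t][v_{t+1}]. For example, for (i, j) = (0, 1) we minimise over 4 possible intermediate vertex sequences; the minimum is 10, attained along the walk 0 → 0 → 0 → 1.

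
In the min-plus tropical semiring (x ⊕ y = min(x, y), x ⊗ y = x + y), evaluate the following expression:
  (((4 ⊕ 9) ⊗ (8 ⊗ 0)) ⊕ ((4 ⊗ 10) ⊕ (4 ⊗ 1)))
(((4 ⊕ 9) ⊗ (8 ⊗ 0)) ⊕ ((4 ⊗ 10) ⊕ (4 ⊗ 1))) = 5

Expand innermost to outermost. Recall ⊕ takes the minimum of its arguments and ⊗ takes their sum. Working out the expression (((4 ⊕ 9) ⊗ (8 ⊗ 0)) ⊕ ((4 ⊗ 10) ⊕ (4 ⊗ 1))) gives 5.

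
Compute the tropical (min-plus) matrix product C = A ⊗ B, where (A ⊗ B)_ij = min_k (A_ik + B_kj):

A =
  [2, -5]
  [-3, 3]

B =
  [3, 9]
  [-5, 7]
A ⊗ B =
  [-10, 2]
  [-2, 6]

Apply the min-plus product entry-by-entry:
  C[0][0] = min over k of (A[0][0] + B[0][0] = 2 + 3 = 5, A[0][1] + B[1][0] = -5 + -5 = -10) = -10 (attained at k = 1)
  C[0][1] = min over k of (A[0][0] + B[0][1] = 2 + 9 = 11, A[0][1] + B[1][1] = -5 + 7 = 2) = 2 (attained at k = 1)
  C[1][0] = min over k of (A[1][0] + B[0][0] = -3 + 3 = 0, A[1][1] + B[1][0] = 3 + -5 = -2) = -2 (attained at k = 1)
  C[1][1] = min over k of (A[1][0] + B[0][1] = -3 + 9 = 6, A[1][1] + B[1][1] = 3 + 7 = 10) = 6 (attained at k = 0)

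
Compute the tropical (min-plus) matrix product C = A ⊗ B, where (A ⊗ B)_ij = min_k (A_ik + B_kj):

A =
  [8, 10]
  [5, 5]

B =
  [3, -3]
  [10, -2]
A ⊗ B =
  [11, 5]
  [8, 2]

Apply the min-plus product entry-by-entry:
  C[0][0] = min over k of (A[0][0] + B[0][0] = 8 + 3 = 11, A[0][1] + B[1][0] = 10 + 10 = 20) = 11 (attained at k = 0)
  C[0][1] = min over k of (A[0][0] + B[0][1] = 8 + -3 = 5, A[0][1] + B[1][1] = 10 + -2 = 8) = 5 (attained at k = 0)
  C[1][0] = min over k of (A[1][0] + B[0][0] = 5 + 3 = 8, A[1][1] + B[1][0] = 5 + 10 = 15) = 8 (attained at k = 0)
  C[1][1] = min over k of (A[1][0] + B[0][1] = 5 + -3 = 2, A[1][1] + B[1][1] = 5 + -2 = 3) = 2 (attained at k = 0)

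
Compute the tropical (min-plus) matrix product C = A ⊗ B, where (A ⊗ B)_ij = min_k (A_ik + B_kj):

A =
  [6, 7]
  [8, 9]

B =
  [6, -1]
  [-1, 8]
A ⊗ B =
  [6, 5]
  [8, 7]

Apply the min-plus product entry-by-entry:
  C[0][0] = min over k of (A[0][0] + B[0][0] = 6 + 6 = 12, A[0][1] + B[1][0] = 7 + -1 = 6) = 6 (attained at k = 1)
  C[0][1] = min over k of (A[0][0] + B[0][1] = 6 + -1 = 5, A[0][1] + B[1][1] = 7 + 8 = 15) = 5 (attained at k = 0)
  C[1][0] = min over k of (A[1][0] + B[0][0] = 8 + 6 = 14, A[1][1] + B[1][0] = 9 + -1 = 8) = 8 (attained at k = 1)
  C[1][1] = min over k of (A[1][0] + B[0][1] = 8 + -1 = 7, A[1][1] + B[1][1] = 9 + 8 = 17) = 7 (attained at k = 0)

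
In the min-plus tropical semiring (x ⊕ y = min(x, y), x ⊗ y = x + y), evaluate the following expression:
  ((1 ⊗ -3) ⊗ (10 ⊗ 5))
((1 ⊗ -3) ⊗ (10 ⊗ 5)) = 13

Expand innermost to outermost. Recall ⊕ takes the minimum of its arguments and ⊗ takes their sum. Working out the expression ((1 ⊗ -3) ⊗ (10 ⊗ 5)) gives 13.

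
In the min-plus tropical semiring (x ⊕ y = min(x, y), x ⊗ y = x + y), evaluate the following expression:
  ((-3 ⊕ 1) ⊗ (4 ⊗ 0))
((-3 ⊕ 1) ⊗ (4 ⊗ 0)) = 1

Expand innermost to outermost. Recall ⊕ takes the minimum of its arguments and ⊗ takes their sum. Working out the expression ((-3 ⊕ 1) ⊗ (4 ⊗ 0)) gives 1.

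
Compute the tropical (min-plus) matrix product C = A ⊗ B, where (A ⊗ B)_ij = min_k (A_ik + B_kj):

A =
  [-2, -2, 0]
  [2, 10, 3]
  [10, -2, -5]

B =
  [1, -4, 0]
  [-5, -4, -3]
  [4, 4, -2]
A ⊗ B =
  [-7, -6, -5]
  [3, -2, 1]
  [-7, -6, -7]

Apply the min-plus product entry-by-entry:
  C[0][0] = min over k of (A[0][0] + B[0][0] = -2 + 1 = -1, A[0][1] + B[1][0] = -2 + -5 = -7, A[0][2] + B[2][0] = 0 + 4 = 4) = -7 (attained at k = 1)
  C[0][1] = min over k of (A[0][0] + B[0][1] = -2 + -4 = -6, A[0][1] + B[1][1] = -2 + -4 = -6, A[0][2] + B[2][1] = 0 + 4 = 4) = -6 (attained at k = 0)
  C[0][2] = min over k of (A[0][0] + B[0][2] = -2 + 0 = -2, A[0][1] + B[1][2] = -2 + -3 = -5, A[0][2] + B[2][2] = 0 + -2 = -2) = -5 (attained at k = 1)
  C[1][0] = min over k of (A[1][0] + B[0][0] = 2 + 1 = 3, A[1][1] + B[1][0] = 10 + -5 = 5, A[1][2] + B[2][0] = 3 + 4 = 7) = 3 (attained at k = 0)
  C[1][1] = min over k of (A[1][0] + B[0][1] = 2 + -4 = -2, A[1][1] + B[1][1] = 10 + -4 = 6, A[1][2] + B[2][1] = 3 + 4 = 7) = -2 (attained at k = 0)
  C[1][2] = min over k of (A[1][0] + B[0][2] = 2 + 0 = 2, A[1][1] + B[1][2] = 10 + -3 = 7, A[1][2] + B[2][2] = 3 + -2 = 1) = 1 (attained at k = 2)
  C[2][0] = min over k of (A[2][0] + B[0][0] = 10 + 1 = 11, A[2][1] + B[1][0] = -2 + -5 = -7, A[2][2] + B[2][0] = -5 + 4 = -1) = -7 (attained at k = 1)
  C[2][1] = min over k of (A[2][0] + B[0][1] = 10 + -4 = 6, A[2][1] + B[1][1] = -2 + -4 = -6, A[2][2] + B[2][1] = -5 + 4 = -1) = -6 (attained at k = 1)
  C[2][2] = min over k of (A[2][0] + B[0][2] = 10 + 0 = 10, A[2][1] + B[1][2] = -2 + -3 = -5, A[2][2] + B[2][2] = -5 + -2 = -7) = -7 (attained at k = 2)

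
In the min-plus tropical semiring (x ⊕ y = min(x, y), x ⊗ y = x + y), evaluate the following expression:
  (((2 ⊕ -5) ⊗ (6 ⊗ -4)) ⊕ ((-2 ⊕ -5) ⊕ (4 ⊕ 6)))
(((2 ⊕ -5) ⊗ (6 ⊗ -4)) ⊕ ((-2 ⊕ -5) ⊕ (4 ⊕ 6))) = -5

Expand innermost to outermost. Recall ⊕ takes the minimum of its arguments and ⊗ takes their sum. Working out the expression (((2 ⊕ -5) ⊗ (6 ⊗ -4)) ⊕ ((-2 ⊕ -5) ⊕ (4 ⊕ 6))) gives -5.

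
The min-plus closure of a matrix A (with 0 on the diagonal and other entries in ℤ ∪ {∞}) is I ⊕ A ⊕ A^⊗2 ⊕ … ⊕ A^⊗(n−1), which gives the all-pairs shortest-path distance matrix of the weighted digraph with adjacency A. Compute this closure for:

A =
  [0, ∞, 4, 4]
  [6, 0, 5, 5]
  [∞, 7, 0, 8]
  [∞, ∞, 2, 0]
Closure =
  [0, 11, 4, 4]
  [6, 0, 5, 5]
  [13, 7, 0, 8]
  [15, 9, 2, 0]

This is the Floyd-Warshall all-pairs shortest-path computation. For each intermediate vertex k = 0, 1, …, 3, update dist[i][j] ← min(dist[i][j], dist[i][k] + dist[k][j]). The final matrix gives, for each (i, j), the minimum total weight of any directed path from i to j (possibly empty when i = j).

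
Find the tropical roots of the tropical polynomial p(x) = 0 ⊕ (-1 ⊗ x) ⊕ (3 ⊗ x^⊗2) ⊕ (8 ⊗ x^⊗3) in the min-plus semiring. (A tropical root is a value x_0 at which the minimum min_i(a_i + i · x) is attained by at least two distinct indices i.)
Roots: {-5, -4, 1}

Each tropical root is a break point of the lower envelope of the lines y = a_i + i · x (there are 4 lines, with slopes 0, 1, ..., 3). Only the lines that attain the minimum somewhere contribute to roots; other lines are dominated. Here the surviving (envelope) indices are i = 3, i = 2, i = 1, i = 0.
Intersections between consecutive envelope lines give the roots: for adjacent envelope indices i < j the intersection is x = (a_i − a_j) / (j − i). Reading off the sorted break points: {-5, -4, 1}.
Verification: at each break x_0, at least two indices attain the minimum of min_i(a_i + i · x_0).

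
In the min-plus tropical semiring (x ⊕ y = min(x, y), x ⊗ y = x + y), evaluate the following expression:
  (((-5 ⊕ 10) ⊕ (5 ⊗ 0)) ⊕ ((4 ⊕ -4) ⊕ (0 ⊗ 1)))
(((-5 ⊕ 10) ⊕ (5 ⊗ 0)) ⊕ ((4 ⊕ -4) ⊕ (0 ⊗ 1))) = -5

Expand innermost to outermost. Recall ⊕ takes the minimum of its arguments and ⊗ takes their sum. Working out the expression (((-5 ⊕ 10) ⊕ (5 ⊗ 0)) ⊕ ((4 ⊕ -4) ⊕ (0 ⊗ 1))) gives -5.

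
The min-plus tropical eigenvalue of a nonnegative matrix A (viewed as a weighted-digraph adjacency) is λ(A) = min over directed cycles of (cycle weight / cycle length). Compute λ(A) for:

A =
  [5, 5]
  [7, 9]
λ(A) = 5

Enumerate directed cycles and compute their means (weight / length). Sample:
  cycle 0 → 0: weight = 5, length = 1, mean = 5/1 ≈ 5.000
  cycle 1 → 1: weight = 9, length = 1, mean = 9/1 ≈ 9.000
  cycle 0 → 1 → 0: weight = 12, length = 2, mean = 12/2 ≈ 6.000
  cycle 1 → 0 → 1: weight = 12, length = 2, mean = 12/2 ≈ 6.000
Minimum mean = 5.000, attained e.g. along the cycle 0 → 0 with weight 5 and length 1. So λ(A) = 5/1 = 5.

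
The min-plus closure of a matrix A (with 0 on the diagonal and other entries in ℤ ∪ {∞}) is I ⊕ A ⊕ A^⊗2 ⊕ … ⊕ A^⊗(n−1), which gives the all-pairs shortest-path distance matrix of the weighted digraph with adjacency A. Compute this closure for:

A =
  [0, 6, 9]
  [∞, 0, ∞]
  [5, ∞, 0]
Closure =
  [0, 6, 9]
  [∞, 0, ∞]
  [5, 11, 0]

This is the Floyd-Warshall all-pairs shortest-path computation. For each intermediate vertex k = 0, 1, …, 2, update dist[i][j] ← min(dist[i][j], dist[i][k] + dist[k][j]). The final matrix gives, for each (i, j), the minimum total weight of any directed path from i to j (possibly empty when i = j).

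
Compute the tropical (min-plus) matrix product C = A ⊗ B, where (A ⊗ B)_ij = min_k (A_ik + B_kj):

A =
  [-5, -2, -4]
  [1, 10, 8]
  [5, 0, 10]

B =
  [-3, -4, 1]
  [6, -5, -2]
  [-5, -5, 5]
A ⊗ B =
  [-9, -9, -4]
  [-2, -3, 2]
  [2, -5, -2]

Apply the min-plus product entry-by-entry:
  C[0][0] = min over k of (A[0][0] + B[0][0] = -5 + -3 = -8, A[0][1] + B[1][0] = -2 + 6 = 4, A[0][2] + B[2][0] = -4 + -5 = -9) = -9 (attained at k = 2)
  C[0][1] = min over k of (A[0][0] + B[0][1] = -5 + -4 = -9, A[0][1] + B[1][1] = -2 + -5 = -7, A[0][2] + B[2][1] = -4 + -5 = -9) = -9 (attained at k = 0)
  C[0][2] = min over k of (A[0][0] + B[0][2] = -5 + 1 = -4, A[0][1] + B[1][2] = -2 + -2 = -4, A[0][2] + B[2][2] = -4 + 5 = 1) = -4 (attained at k = 0)
  C[1][0] = min over k of (A[1][0] + B[0][0] = 1 + -3 = -2, A[1][1] + B[1][0] = 10 + 6 = 16, A[1][2] + B[2][0] = 8 + -5 = 3) = -2 (attained at k = 0)
  C[1][1] = min over k of (A[1][0] + B[0][1] = 1 + -4 = -3, A[1][1] + B[1][1] = 10 + -5 = 5, A[1][2] + B[2][1] = 8 + -5 = 3) = -3 (attained at k = 0)
  C[1][2] = min over k of (A[1][0] + B[0][2] = 1 + 1 = 2, A[1][1] + B[1][2] = 10 + -2 = 8, A[1][2] + B[2][2] = 8 + 5 = 13) = 2 (attained at k = 0)
  C[2][0] = min over k of (A[2][0] + B[0][0] = 5 + -3 = 2, A[2][1] + B[1][0] = 0 + 6 = 6, A[2][2] + B[2][0] = 10 + -5 = 5) = 2 (attained at k = 0)
  C[2][1] = min over k of (A[2][0] + B[0][1] = 5 + -4 = 1, A[2][1] + B[1][1] = 0 + -5 = -5, A[2][2] + B[2][1] = 10 + -5 = 5) = -5 (attained at k = 1)
  C[2][2] = min over k of (A[2][0] + B[0][2] = 5 + 1 = 6, A[2][1] + B[1][2] = 0 + -2 = -2, A[2][2] + B[2][2] = 10 + 5 = 15) = -2 (attained at k = 1)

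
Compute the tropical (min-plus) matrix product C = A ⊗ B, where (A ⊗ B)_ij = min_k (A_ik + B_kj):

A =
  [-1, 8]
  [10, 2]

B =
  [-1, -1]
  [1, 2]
A ⊗ B =
  [-2, -2]
  [3, 4]

Apply the min-plus product entry-by-entry:
  C[0][0] = min over k of (A[0][0] + B[0][0] = -1 + -1 = -2, A[0][1] + B[1][0] = 8 + 1 = 9) = -2 (attained at k = 0)
  C[0][1] = min over k of (A[0][0] + B[0][1] = -1 + -1 = -2, A[0][1] + B[1][1] = 8 + 2 = 10) = -2 (attained at k = 0)
  C[1][0] = min over k of (A[1][0] + B[0][0] = 10 + -1 = 9, A[1][1] + B[1][0] = 2 + 1 = 3) = 3 (attained at k = 1)
  C[1][1] = min over k of (A[1][0] + B[0][1] = 10 + -1 = 9, A[1][1] + B[1][1] = 2 + 2 = 4) = 4 (attained at k = 1)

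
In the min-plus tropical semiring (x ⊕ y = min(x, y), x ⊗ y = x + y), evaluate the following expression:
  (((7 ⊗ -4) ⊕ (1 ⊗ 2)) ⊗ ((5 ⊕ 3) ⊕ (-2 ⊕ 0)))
(((7 ⊗ -4) ⊕ (1 ⊗ 2)) ⊗ ((5 ⊕ 3) ⊕ (-2 ⊕ 0))) = 1

Expand innermost to outermost. Recall ⊕ takes the minimum of its arguments and ⊗ takes their sum. Working out the expression (((7 ⊗ -4) ⊕ (1 ⊗ 2)) ⊗ ((5 ⊕ 3) ⊕ (-2 ⊕ 0))) gives 1.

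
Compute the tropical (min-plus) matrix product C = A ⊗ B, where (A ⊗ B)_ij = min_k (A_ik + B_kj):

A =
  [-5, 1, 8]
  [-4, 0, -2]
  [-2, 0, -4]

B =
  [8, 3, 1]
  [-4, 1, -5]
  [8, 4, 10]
A ⊗ B =
  [-3, -2, -4]
  [-4, -1, -5]
  [-4, 0, -5]

Apply the min-plus product entry-by-entry:
  C[0][0] = min over k of (A[0][0] + B[0][0] = -5 + 8 = 3, A[0][1] + B[1][0] = 1 + -4 = -3, A[0][2] + B[2][0] = 8 + 8 = 16) = -3 (attained at k = 1)
  C[0][1] = min over k of (A[0][0] + B[0][1] = -5 + 3 = -2, A[0][1] + B[1][1] = 1 + 1 = 2, A[0][2] + B[2][1] = 8 + 4 = 12) = -2 (attained at k = 0)
  C[0][2] = min over k of (A[0][0] + B[0][2] = -5 + 1 = -4, A[0][1] + B[1][2] = 1 + -5 = -4, A[0][2] + B[2][2] = 8 + 10 = 18) = -4 (attained at k = 0)
  C[1][0] = min over k of (A[1][0] + B[0][0] = -4 + 8 = 4, A[1][1] + B[1][0] = 0 + -4 = -4, A[1][2] + B[2][0] = -2 + 8 = 6) = -4 (attained at k = 1)
  C[1][1] = min over k of (A[1][0] + B[0][1] = -4 + 3 = -1, A[1][1] + B[1][1] = 0 + 1 = 1, A[1][2] + B[2][1] = -2 + 4 = 2) = -1 (attained at k = 0)
  C[1][2] = min over k of (A[1][0] + B[0][2] = -4 + 1 = -3, A[1][1] + B[1][2] = 0 + -5 = -5, A[1][2] + B[2][2] = -2 + 10 = 8) = -5 (attained at k = 1)
  C[2][0] = min over k of (A[2][0] + B[0][0] = -2 + 8 = 6, A[2][1] + B[1][0] = 0 + -4 = -4, A[2][2] + B[2][0] = -4 + 8 = 4) = -4 (attained at k = 1)
  C[2][1] = min over k of (A[2][0] + B[0][1] = -2 + 3 = 1, A[2][1] + B[1][1] = 0 + 1 = 1, A[2][2] + B[2][1] = -4 + 4 = 0) = 0 (attained at k = 2)
  C[2][2] = min over k of (A[2][0] + B[0][2] = -2 + 1 = -1, A[2][1] + B[1][2] = 0 + -5 = -5, A[2][2] + B[2][2] = -4 + 10 = 6) = -5 (attained at k = 1)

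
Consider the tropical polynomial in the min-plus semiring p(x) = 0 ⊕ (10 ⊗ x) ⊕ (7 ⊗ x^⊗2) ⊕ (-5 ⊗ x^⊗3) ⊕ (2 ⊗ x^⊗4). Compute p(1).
p(1) = -2

A tropical monomial a ⊗ x^⊗i evaluates to a + i · x. Evaluating each term at x = 1:
  Term 0 contributes 0 + 0 · 1 = 0
  Term 1 contributes 10 + 1 · 1 = 11
  Term 2 contributes 7 + 2 · 1 = 9
  Term 3 contributes -5 + 3 · 1 = -2
  Term 4 contributes 2 + 4 · 1 = 6
p(1) = ⊕ of these = min[0, 11, 9, -2, 6] = -2.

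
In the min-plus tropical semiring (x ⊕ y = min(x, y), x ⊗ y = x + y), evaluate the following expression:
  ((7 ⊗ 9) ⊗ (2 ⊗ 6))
((7 ⊗ 9) ⊗ (2 ⊗ 6)) = 24

Expand innermost to outermost. Recall ⊕ takes the minimum of its arguments and ⊗ takes their sum. Working out the expression ((7 ⊗ 9) ⊗ (2 ⊗ 6)) gives 24.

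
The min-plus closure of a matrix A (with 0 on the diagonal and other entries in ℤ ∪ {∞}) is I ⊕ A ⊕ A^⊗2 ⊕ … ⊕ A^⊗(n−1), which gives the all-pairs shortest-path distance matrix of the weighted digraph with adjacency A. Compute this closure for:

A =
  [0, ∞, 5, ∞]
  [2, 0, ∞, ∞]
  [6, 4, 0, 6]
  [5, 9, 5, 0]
Closure =
  [0, 9, 5, 11]
  [2, 0, 7, 13]
  [6, 4, 0, 6]
  [5, 9, 5, 0]

This is the Floyd-Warshall all-pairs shortest-path computation. For each intermediate vertex k = 0, 1, …, 3, update dist[i][j] ← min(dist[i][j], dist[i][k] + dist[k][j]). The final matrix gives, for each (i, j), the minimum total weight of any directed path from i to j (possibly empty when i = j).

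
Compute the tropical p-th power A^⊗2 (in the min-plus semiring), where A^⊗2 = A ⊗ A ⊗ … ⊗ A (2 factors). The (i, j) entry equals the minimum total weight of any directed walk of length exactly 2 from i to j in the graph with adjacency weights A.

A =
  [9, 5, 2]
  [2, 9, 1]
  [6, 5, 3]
A^⊗2 =
  [7, 7, 5]
  [7, 6, 4]
  [7, 8, 6]

Each entry (A^⊗2)_ij equals the minimum over all length-2 walks i = v_0 → v_1 → … → v_2 = j of Σ_t A[v_t][v_{t+1}]. For example, for (i, j) = (0, 2) we minimise over 3 possible intermediate vertex sequences; the minimum is 5, attained along the walk 0 → 2 → 2.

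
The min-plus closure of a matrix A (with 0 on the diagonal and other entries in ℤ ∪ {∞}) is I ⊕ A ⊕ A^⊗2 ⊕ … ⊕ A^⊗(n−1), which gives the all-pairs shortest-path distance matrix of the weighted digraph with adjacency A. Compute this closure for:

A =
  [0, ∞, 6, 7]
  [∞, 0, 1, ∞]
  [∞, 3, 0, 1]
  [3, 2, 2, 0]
Closure =
  [0, 9, 6, 7]
  [5, 0, 1, 2]
  [4, 3, 0, 1]
  [3, 2, 2, 0]

This is the Floyd-Warshall all-pairs shortest-path computation. For each intermediate vertex k = 0, 1, …, 3, update dist[i][j] ← min(dist[i][j], dist[i][k] + dist[k][j]). The final matrix gives, for each (i, j), the minimum total weight of any directed path from i to j (possibly empty when i = j).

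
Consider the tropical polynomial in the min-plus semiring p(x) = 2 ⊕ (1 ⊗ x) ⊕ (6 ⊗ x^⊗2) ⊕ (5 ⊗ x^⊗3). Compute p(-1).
p(-1) = 0

A tropical monomial a ⊗ x^⊗i evaluates to a + i · x. Evaluating each term at x = -1:
  Term 0 contributes 2 + 0 · -1 = 2
  Term 1 contributes 1 + 1 · -1 = 0
  Term 2 contributes 6 + 2 · -1 = 4
  Term 3 contributes 5 + 3 · -1 = 2
p(-1) = ⊕ of these = min[2, 0, 4, 2] = 0.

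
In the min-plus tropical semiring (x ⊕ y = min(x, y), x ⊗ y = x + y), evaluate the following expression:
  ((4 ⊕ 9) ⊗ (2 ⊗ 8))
((4 ⊕ 9) ⊗ (2 ⊗ 8)) = 14

Expand innermost to outermost. Recall ⊕ takes the minimum of its arguments and ⊗ takes their sum. Working out the expression ((4 ⊕ 9) ⊗ (2 ⊗ 8)) gives 14.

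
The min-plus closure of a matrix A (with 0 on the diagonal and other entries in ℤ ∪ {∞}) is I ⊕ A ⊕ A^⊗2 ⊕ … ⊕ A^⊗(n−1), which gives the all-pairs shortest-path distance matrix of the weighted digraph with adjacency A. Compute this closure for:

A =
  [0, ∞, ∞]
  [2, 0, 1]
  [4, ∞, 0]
Closure =
  [0, ∞, ∞]
  [2, 0, 1]
  [4, ∞, 0]

This is the Floyd-Warshall all-pairs shortest-path computation. For each intermediate vertex k = 0, 1, …, 2, update dist[i][j] ← min(dist[i][j], dist[i][k] + dist[k][j]). The final matrix gives, for each (i, j), the minimum total weight of any directed path from i to j (possibly empty when i = j).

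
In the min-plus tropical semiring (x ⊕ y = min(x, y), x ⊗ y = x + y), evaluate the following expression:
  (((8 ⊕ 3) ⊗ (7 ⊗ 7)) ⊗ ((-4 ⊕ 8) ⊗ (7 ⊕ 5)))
(((8 ⊕ 3) ⊗ (7 ⊗ 7)) ⊗ ((-4 ⊕ 8) ⊗ (7 ⊕ 5))) = 18

Expand innermost to outermost. Recall ⊕ takes the minimum of its arguments and ⊗ takes their sum. Working out the expression (((8 ⊕ 3) ⊗ (7 ⊗ 7)) ⊗ ((-4 ⊕ 8) ⊗ (7 ⊕ 5))) gives 18.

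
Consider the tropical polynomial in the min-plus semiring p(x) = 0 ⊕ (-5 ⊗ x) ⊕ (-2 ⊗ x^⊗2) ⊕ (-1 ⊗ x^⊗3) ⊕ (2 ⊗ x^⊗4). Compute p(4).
p(4) = -1

A tropical monomial a ⊗ x^⊗i evaluates to a + i · x. Evaluating each term at x = 4:
  Term 0 contributes 0 + 0 · 4 = 0
  Term 1 contributes -5 + 1 · 4 = -1
  Term 2 contributes -2 + 2 · 4 = 6
  Term 3 contributes -1 + 3 · 4 = 11
  Term 4 contributes 2 + 4 · 4 = 18
p(4) = ⊕ of these = min[0, -1, 6, 11, 18] = -1.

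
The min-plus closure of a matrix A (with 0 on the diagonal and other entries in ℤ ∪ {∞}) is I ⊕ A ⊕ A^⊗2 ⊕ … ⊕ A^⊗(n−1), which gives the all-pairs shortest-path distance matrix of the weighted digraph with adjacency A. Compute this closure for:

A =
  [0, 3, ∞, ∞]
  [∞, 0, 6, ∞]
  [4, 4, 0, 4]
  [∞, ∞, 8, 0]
Closure =
  [0, 3, 9, 13]
  [10, 0, 6, 10]
  [4, 4, 0, 4]
  [12, 12, 8, 0]

This is the Floyd-Warshall all-pairs shortest-path computation. For each intermediate vertex k = 0, 1, …, 3, update dist[i][j] ← min(dist[i][j], dist[i][k] + dist[k][j]). The final matrix gives, for each (i, j), the minimum total weight of any directed path from i to j (possibly empty when i = j).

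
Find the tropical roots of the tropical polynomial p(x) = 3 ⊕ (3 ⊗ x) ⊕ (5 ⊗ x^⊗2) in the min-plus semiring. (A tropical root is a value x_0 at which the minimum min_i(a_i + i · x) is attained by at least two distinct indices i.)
Roots: {-2, 0}

Each tropical root is a break point of the lower envelope of the lines y = a_i + i · x (there are 3 lines, with slopes 0, 1, ..., 2). Only the lines that attain the minimum somewhere contribute to roots; other lines are dominated. Here the surviving (envelope) indices are i = 2, i = 1, i = 0.
Intersections between consecutive envelope lines give the roots: for adjacent envelope indices i < j the intersection is x = (a_i − a_j) / (j − i). Reading off the sorted break points: {-2, 0}.
Verification: at each break x_0, at least two indices attain the minimum of min_i(a_i + i · x_0).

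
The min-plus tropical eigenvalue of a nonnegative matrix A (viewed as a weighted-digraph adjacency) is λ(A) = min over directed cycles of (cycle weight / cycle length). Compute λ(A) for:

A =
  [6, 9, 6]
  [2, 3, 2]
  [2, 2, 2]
λ(A) = 2

Enumerate directed cycles and compute their means (weight / length). Sample:
  cycle 0 → 0: weight = 6, length = 1, mean = 6/1 ≈ 6.000
  cycle 1 → 1: weight = 3, length = 1, mean = 3/1 ≈ 3.000
  cycle 2 → 2: weight = 2, length = 1, mean = 2/1 ≈ 2.000
  cycle 0 → 1 → 0: weight = 11, length = 2, mean = 11/2 ≈ 5.500
  cycle 0 → 2 → 0: weight = 8, length = 2, mean = 8/2 ≈ 4.000
  cycle 1 → 0 → 1: weight = 11, length = 2, mean = 11/2 ≈ 5.500
Minimum mean = 2.000, attained e.g. along the cycle 2 → 2 with weight 2 and length 1. So λ(A) = 2/1 = 2.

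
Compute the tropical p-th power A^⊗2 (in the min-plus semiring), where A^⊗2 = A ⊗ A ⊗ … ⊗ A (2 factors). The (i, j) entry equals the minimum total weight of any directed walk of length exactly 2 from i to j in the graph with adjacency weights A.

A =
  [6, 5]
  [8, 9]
A^⊗2 =
  [12, 11]
  [14, 13]

Each entry (A^⊗2)_ij equals the minimum over all length-2 walks i = v_0 → v_1 → … → v_2 = j of Σ_t A[v_t][v_{t+1}]. For example, for (i, j) = (0, 1) we minimise over 2 possible intermediate vertex sequences; the minimum is 11, attained along the walk 0 → 0 → 1.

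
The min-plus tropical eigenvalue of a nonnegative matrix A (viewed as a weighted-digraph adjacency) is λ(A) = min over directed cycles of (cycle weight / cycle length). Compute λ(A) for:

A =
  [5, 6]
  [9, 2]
λ(A) = 2

Enumerate directed cycles and compute their means (weight / length). Sample:
  cycle 0 → 0: weight = 5, length = 1, mean = 5/1 ≈ 5.000
  cycle 1 → 1: weight = 2, length = 1, mean = 2/1 ≈ 2.000
  cycle 0 → 1 → 0: weight = 15, length = 2, mean = 15/2 ≈ 7.500
  cycle 1 → 0 → 1: weight = 15, length = 2, mean = 15/2 ≈ 7.500
Minimum mean = 2.000, attained e.g. along the cycle 1 → 1 with weight 2 and length 1. So λ(A) = 2/1 = 2.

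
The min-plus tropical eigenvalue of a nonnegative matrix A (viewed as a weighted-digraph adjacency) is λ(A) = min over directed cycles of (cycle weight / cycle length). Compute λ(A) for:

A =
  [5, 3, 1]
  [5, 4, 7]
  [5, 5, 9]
λ(A) = 3

Enumerate directed cycles and compute their means (weight / length). Sample:
  cycle 0 → 0: weight = 5, length = 1, mean = 5/1 ≈ 5.000
  cycle 1 → 1: weight = 4, length = 1, mean = 4/1 ≈ 4.000
  cycle 2 → 2: weight = 9, length = 1, mean = 9/1 ≈ 9.000
  cycle 0 → 1 → 0: weight = 8, length = 2, mean = 8/2 ≈ 4.000
  cycle 0 → 2 → 0: weight = 6, length = 2, mean = 6/2 ≈ 3.000
  cycle 1 → 0 → 1: weight = 8, length = 2, mean = 8/2 ≈ 4.000
Minimum mean = 3.000, attained e.g. along the cycle 0 → 2 → 0 with weight 6 and length 2. So λ(A) = 6/2 = 3.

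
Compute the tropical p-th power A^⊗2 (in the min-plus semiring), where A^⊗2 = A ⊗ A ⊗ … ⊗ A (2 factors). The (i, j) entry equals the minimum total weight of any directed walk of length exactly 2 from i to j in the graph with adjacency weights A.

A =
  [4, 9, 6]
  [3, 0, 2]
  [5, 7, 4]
A^⊗2 =
  [8, 9, 10]
  [3, 0, 2]
  [9, 7, 8]

Each entry (A^⊗2)_ij equals the minimum over all length-2 walks i = v_0 → v_1 → … → v_2 = j of Σ_t A[v_t][v_{t+1}]. For example, for (i, j) = (0, 2) we minimise over 3 possible intermediate vertex sequences; the minimum is 10, attained along the walk 0 → 0 → 2.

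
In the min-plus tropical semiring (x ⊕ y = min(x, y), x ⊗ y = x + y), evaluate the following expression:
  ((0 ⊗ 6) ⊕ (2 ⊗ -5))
((0 ⊗ 6) ⊕ (2 ⊗ -5)) = -3

Expand innermost to outermost. Recall ⊕ takes the minimum of its arguments and ⊗ takes their sum. Working out the expression ((0 ⊗ 6) ⊕ (2 ⊗ -5)) gives -3.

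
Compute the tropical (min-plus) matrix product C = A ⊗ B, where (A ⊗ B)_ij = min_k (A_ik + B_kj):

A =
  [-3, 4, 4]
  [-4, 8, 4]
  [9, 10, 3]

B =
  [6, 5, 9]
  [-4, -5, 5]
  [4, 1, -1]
A ⊗ B =
  [0, -1, 3]
  [2, 1, 3]
  [6, 4, 2]

Apply the min-plus product entry-by-entry:
  C[0][0] = min over k of (A[0][0] + B[0][0] = -3 + 6 = 3, A[0][1] + B[1][0] = 4 + -4 = 0, A[0][2] + B[2][0] = 4 + 4 = 8) = 0 (attained at k = 1)
  C[0][1] = min over k of (A[0][0] + B[0][1] = -3 + 5 = 2, A[0][1] + B[1][1] = 4 + -5 = -1, A[0][2] + B[2][1] = 4 + 1 = 5) = -1 (attained at k = 1)
  C[0][2] = min over k of (A[0][0] + B[0][2] = -3 + 9 = 6, A[0][1] + B[1][2] = 4 + 5 = 9, A[0][2] + B[2][2] = 4 + -1 = 3) = 3 (attained at k = 2)
  C[1][0] = min over k of (A[1][0] + B[0][0] = -4 + 6 = 2, A[1][1] + B[1][0] = 8 + -4 = 4, A[1][2] + B[2][0] = 4 + 4 = 8) = 2 (attained at k = 0)
  C[1][1] = min over k of (A[1][0] + B[0][1] = -4 + 5 = 1, A[1][1] + B[1][1] = 8 + -5 = 3, A[1][2] + B[2][1] = 4 + 1 = 5) = 1 (attained at k = 0)
  C[1][2] = min over k of (A[1][0] + B[0][2] = -4 + 9 = 5, A[1][1] + B[1][2] = 8 + 5 = 13, A[1][2] + B[2][2] = 4 + -1 = 3) = 3 (attained at k = 2)
  C[2][0] = min over k of (A[2][0] + B[0][0] = 9 + 6 = 15, A[2][1] + B[1][0] = 10 + -4 = 6, A[2][2] + B[2][0] = 3 + 4 = 7) = 6 (attained at k = 1)
  C[2][1] = min over k of (A[2][0] + B[0][1] = 9 + 5 = 14, A[2][1] + B[1][1] = 10 + -5 = 5, A[2][2] + B[2][1] = 3 + 1 = 4) = 4 (attained at k = 2)
  C[2][2] = min over k of (A[2][0] + B[0][2] = 9 + 9 = 18, A[2][1] + B[1][2] = 10 + 5 = 15, A[2][2] + B[2][2] = 3 + -1 = 2) = 2 (attained at k = 2)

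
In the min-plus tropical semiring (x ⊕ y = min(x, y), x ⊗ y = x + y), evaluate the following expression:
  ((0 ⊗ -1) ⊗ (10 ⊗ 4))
((0 ⊗ -1) ⊗ (10 ⊗ 4)) = 13

Expand innermost to outermost. Recall ⊕ takes the minimum of its arguments and ⊗ takes their sum. Working out the expression ((0 ⊗ -1) ⊗ (10 ⊗ 4)) gives 13.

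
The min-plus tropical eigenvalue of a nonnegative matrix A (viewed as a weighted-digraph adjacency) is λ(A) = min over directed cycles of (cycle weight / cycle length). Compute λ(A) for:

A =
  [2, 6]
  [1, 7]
λ(A) = 2

Enumerate directed cycles and compute their means (weight / length). Sample:
  cycle 0 → 0: weight = 2, length = 1, mean = 2/1 ≈ 2.000
  cycle 1 → 1: weight = 7, length = 1, mean = 7/1 ≈ 7.000
  cycle 0 → 1 → 0: weight = 7, length = 2, mean = 7/2 ≈ 3.500
  cycle 1 → 0 → 1: weight = 7, length = 2, mean = 7/2 ≈ 3.500
Minimum mean = 2.000, attained e.g. along the cycle 0 → 0 with weight 2 and length 1. So λ(A) = 2/1 = 2.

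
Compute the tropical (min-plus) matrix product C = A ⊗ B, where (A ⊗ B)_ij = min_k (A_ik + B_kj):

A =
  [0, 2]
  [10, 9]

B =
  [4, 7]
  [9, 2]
A ⊗ B =
  [4, 4]
  [14, 11]

Apply the min-plus product entry-by-entry:
  C[0][0] = min over k of (A[0][0] + B[0][0] = 0 + 4 = 4, A[0][1] + B[1][0] = 2 + 9 = 11) = 4 (attained at k = 0)
  C[0][1] = min over k of (A[0][0] + B[0][1] = 0 + 7 = 7, A[0][1] + B[1][1] = 2 + 2 = 4) = 4 (attained at k = 1)
  C[1][0] = min over k of (A[1][0] + B[0][0] = 10 + 4 = 14, A[1][1] + B[1][0] = 9 + 9 = 18) = 14 (attained at k = 0)
  C[1][1] = min over k of (A[1][0] + B[0][1] = 10 + 7 = 17, A[1][1] + B[1][1] = 9 + 2 = 11) = 11 (attained at k = 1)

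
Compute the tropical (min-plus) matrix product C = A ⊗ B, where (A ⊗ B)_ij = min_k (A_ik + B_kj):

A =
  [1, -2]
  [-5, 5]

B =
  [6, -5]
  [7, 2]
A ⊗ B =
  [5, -4]
  [1, -10]

Apply the min-plus product entry-by-entry:
  C[0][0] = min over k of (A[0][0] + B[0][0] = 1 + 6 = 7, A[0][1] + B[1][0] = -2 + 7 = 5) = 5 (attained at k = 1)
  C[0][1] = min over k of (A[0][0] + B[0][1] = 1 + -5 = -4, A[0][1] + B[1][1] = -2 + 2 = 0) = -4 (attained at k = 0)
  C[1][0] = min over k of (A[1][0] + B[0][0] = -5 + 6 = 1, A[1][1] + B[1][0] = 5 + 7 = 12) = 1 (attained at k = 0)
  C[1][1] = min over k of (A[1][0] + B[0][1] = -5 + -5 = -10, A[1][1] + B[1][1] = 5 + 2 = 7) = -10 (attained at k = 0)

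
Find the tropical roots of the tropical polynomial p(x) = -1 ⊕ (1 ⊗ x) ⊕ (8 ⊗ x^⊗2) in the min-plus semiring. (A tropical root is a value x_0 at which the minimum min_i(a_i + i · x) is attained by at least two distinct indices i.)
Roots: {-7, -2}

Each tropical root is a break point of the lower envelope of the lines y = a_i + i · x (there are 3 lines, with slopes 0, 1, ..., 2). Only the lines that attain the minimum somewhere contribute to roots; other lines are dominated. Here the surviving (envelope) indices are i = 2, i = 1, i = 0.
Intersections between consecutive envelope lines give the roots: for adjacent envelope indices i < j the intersection is x = (a_i − a_j) / (j − i). Reading off the sorted break points: {-7, -2}.
Verification: at each break x_0, at least two indices attain the minimum of min_i(a_i + i · x_0).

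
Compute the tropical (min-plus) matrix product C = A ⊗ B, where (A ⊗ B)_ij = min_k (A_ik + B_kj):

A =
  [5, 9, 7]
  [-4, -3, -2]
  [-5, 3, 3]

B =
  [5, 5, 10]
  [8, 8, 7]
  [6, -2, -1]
A ⊗ B =
  [10, 5, 6]
  [1, -4, -3]
  [0, 0, 2]

Apply the min-plus product entry-by-entry:
  C[0][0] = min over k of (A[0][0] + B[0][0] = 5 + 5 = 10, A[0][1] + B[1][0] = 9 + 8 = 17, A[0][2] + B[2][0] = 7 + 6 = 13) = 10 (attained at k = 0)
  C[0][1] = min over k of (A[0][0] + B[0][1] = 5 + 5 = 10, A[0][1] + B[1][1] = 9 + 8 = 17, A[0][2] + B[2][1] = 7 + -2 = 5) = 5 (attained at k = 2)
  C[0][2] = min over k of (A[0][0] + B[0][2] = 5 + 10 = 15, A[0][1] + B[1][2] = 9 + 7 = 16, A[0][2] + B[2][2] = 7 + -1 = 6) = 6 (attained at k = 2)
  C[1][0] = min over k of (A[1][0] + B[0][0] = -4 + 5 = 1, A[1][1] + B[1][0] = -3 + 8 = 5, A[1][2] + B[2][0] = -2 + 6 = 4) = 1 (attained at k = 0)
  C[1][1] = min over k of (A[1][0] + B[0][1] = -4 + 5 = 1, A[1][1] + B[1][1] = -3 + 8 = 5, A[1][2] + B[2][1] = -2 + -2 = -4) = -4 (attained at k = 2)
  C[1][2] = min over k of (A[1][0] + B[0][2] = -4 + 10 = 6, A[1][1] + B[1][2] = -3 + 7 = 4, A[1][2] + B[2][2] = -2 + -1 = -3) = -3 (attained at k = 2)
  C[2][0] = min over k of (A[2][0] + B[0][0] = -5 + 5 = 0, A[2][1] + B[1][0] = 3 + 8 = 11, A[2][2] + B[2][0] = 3 + 6 = 9) = 0 (attained at k = 0)
  C[2][1] = min over k of (A[2][0] + B[0][1] = -5 + 5 = 0, A[2][1] + B[1][1] = 3 + 8 = 11, A[2][2] + B[2][1] = 3 + -2 = 1) = 0 (attained at k = 0)
  C[2][2] = min over k of (A[2][0] + B[0][2] = -5 + 10 = 5, A[2][1] + B[1][2] = 3 + 7 = 10, A[2][2] + B[2][2] = 3 + -1 = 2) = 2 (attained at k = 2)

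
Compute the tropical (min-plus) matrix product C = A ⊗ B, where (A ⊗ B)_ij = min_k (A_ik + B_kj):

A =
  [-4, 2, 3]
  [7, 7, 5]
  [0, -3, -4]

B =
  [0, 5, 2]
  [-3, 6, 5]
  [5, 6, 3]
A ⊗ B =
  [-4, 1, -2]
  [4, 11, 8]
  [-6, 2, -1]

Apply the min-plus product entry-by-entry:
  C[0][0] = min over k of (A[0][0] + B[0][0] = -4 + 0 = -4, A[0][1] + B[1][0] = 2 + -3 = -1, A[0][2] + B[2][0] = 3 + 5 = 8) = -4 (attained at k = 0)
  C[0][1] = min over k of (A[0][0] + B[0][1] = -4 + 5 = 1, A[0][1] + B[1][1] = 2 + 6 = 8, A[0][2] + B[2][1] = 3 + 6 = 9) = 1 (attained at k = 0)
  C[0][2] = min over k of (A[0][0] + B[0][2] = -4 + 2 = -2, A[0][1] + B[1][2] = 2 + 5 = 7, A[0][2] + B[2][2] = 3 + 3 = 6) = -2 (attained at k = 0)
  C[1][0] = min over k of (A[1][0] + B[0][0] = 7 + 0 = 7, A[1][1] + B[1][0] = 7 + -3 = 4, A[1][2] + B[2][0] = 5 + 5 = 10) = 4 (attained at k = 1)
  C[1][1] = min over k of (A[1][0] + B[0][1] = 7 + 5 = 12, A[1][1] + B[1][1] = 7 + 6 = 13, A[1][2] + B[2][1] = 5 + 6 = 11) = 11 (attained at k = 2)
  C[1][2] = min over k of (A[1][0] + B[0][2] = 7 + 2 = 9, A[1][1] + B[1][2] = 7 + 5 = 12, A[1][2] + B[2][2] = 5 + 3 = 8) = 8 (attained at k = 2)
  C[2][0] = min over k of (A[2][0] + B[0][0] = 0 + 0 = 0, A[2][1] + B[1][0] = -3 + -3 = -6, A[2][2] + B[2][0] = -4 + 5 = 1) = -6 (attained at k = 1)
  C[2][1] = min over k of (A[2][0] + B[0][1] = 0 + 5 = 5, A[2][1] + B[1][1] = -3 + 6 = 3, A[2][2] + B[2][1] = -4 + 6 = 2) = 2 (attained at k = 2)
  C[2][2] = min over k of (A[2][0] + B[0][2] = 0 + 2 = 2, A[2][1] + B[1][2] = -3 + 5 = 2, A[2][2] + B[2][2] = -4 + 3 = -1) = -1 (attained at k = 2)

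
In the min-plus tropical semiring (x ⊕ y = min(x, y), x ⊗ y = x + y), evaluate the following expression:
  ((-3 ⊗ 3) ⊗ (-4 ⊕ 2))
((-3 ⊗ 3) ⊗ (-4 ⊕ 2)) = -4

Expand innermost to outermost. Recall ⊕ takes the minimum of its arguments and ⊗ takes their sum. Working out the expression ((-3 ⊗ 3) ⊗ (-4 ⊕ 2)) gives -4.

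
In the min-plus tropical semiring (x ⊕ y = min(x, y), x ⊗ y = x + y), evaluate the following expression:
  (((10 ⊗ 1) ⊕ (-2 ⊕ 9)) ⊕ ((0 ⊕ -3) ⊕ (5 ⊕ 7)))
(((10 ⊗ 1) ⊕ (-2 ⊕ 9)) ⊕ ((0 ⊕ -3) ⊕ (5 ⊕ 7))) = -3

Expand innermost to outermost. Recall ⊕ takes the minimum of its arguments and ⊗ takes their sum. Working out the expression (((10 ⊗ 1) ⊕ (-2 ⊕ 9)) ⊕ ((0 ⊕ -3) ⊕ (5 ⊕ 7))) gives -3.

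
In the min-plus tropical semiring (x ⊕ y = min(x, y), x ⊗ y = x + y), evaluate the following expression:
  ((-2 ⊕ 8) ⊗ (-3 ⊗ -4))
((-2 ⊕ 8) ⊗ (-3 ⊗ -4)) = -9

Expand innermost to outermost. Recall ⊕ takes the minimum of its arguments and ⊗ takes their sum. Working out the expression ((-2 ⊕ 8) ⊗ (-3 ⊗ -4)) gives -9.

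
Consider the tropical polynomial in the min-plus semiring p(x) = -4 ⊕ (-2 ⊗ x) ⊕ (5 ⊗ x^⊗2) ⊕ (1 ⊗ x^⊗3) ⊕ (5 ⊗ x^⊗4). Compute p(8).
p(8) = -4

A tropical monomial a ⊗ x^⊗i evaluates to a + i · x. Evaluating each term at x = 8:
  Term 0 contributes -4 + 0 · 8 = -4
  Term 1 contributes -2 + 1 · 8 = 6
  Term 2 contributes 5 + 2 · 8 = 21
  Term 3 contributes 1 + 3 · 8 = 25
  Term 4 contributes 5 + 4 · 8 = 37
p(8) = ⊕ of these = min[-4, 6, 21, 25, 37] = -4.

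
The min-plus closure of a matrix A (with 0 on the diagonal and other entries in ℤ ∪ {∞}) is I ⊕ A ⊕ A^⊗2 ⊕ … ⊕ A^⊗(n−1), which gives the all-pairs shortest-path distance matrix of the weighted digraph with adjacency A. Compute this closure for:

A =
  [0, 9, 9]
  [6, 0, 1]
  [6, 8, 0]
Closure =
  [0, 9, 9]
  [6, 0, 1]
  [6, 8, 0]

This is the Floyd-Warshall all-pairs shortest-path computation. For each intermediate vertex k = 0, 1, …, 2, update dist[i][j] ← min(dist[i][j], dist[i][k] + dist[k][j]). The final matrix gives, for each (i, j), the minimum total weight of any directed path from i to j (possibly empty when i = j).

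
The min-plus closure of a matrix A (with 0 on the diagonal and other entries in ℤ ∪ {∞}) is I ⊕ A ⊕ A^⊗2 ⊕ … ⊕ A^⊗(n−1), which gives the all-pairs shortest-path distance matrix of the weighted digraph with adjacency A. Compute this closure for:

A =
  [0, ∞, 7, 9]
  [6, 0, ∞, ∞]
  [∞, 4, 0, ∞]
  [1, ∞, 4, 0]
Closure =
  [0, 11, 7, 9]
  [6, 0, 13, 15]
  [10, 4, 0, 19]
  [1, 8, 4, 0]

This is the Floyd-Warshall all-pairs shortest-path computation. For each intermediate vertex k = 0, 1, …, 3, update dist[i][j] ← min(dist[i][j], dist[i][k] + dist[k][j]). The final matrix gives, for each (i, j), the minimum total weight of any directed path from i to j (possibly empty when i = j).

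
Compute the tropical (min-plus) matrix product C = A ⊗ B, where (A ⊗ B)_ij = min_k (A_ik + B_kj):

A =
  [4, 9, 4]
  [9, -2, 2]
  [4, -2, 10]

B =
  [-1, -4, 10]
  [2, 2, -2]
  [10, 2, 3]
A ⊗ B =
  [3, 0, 7]
  [0, 0, -4]
  [0, 0, -4]

Apply the min-plus product entry-by-entry:
  C[0][0] = min over k of (A[0][0] + B[0][0] = 4 + -1 = 3, A[0][1] + B[1][0] = 9 + 2 = 11, A[0][2] + B[2][0] = 4 + 10 = 14) = 3 (attained at k = 0)
  C[0][1] = min over k of (A[0][0] + B[0][1] = 4 + -4 = 0, A[0][1] + B[1][1] = 9 + 2 = 11, A[0][2] + B[2][1] = 4 + 2 = 6) = 0 (attained at k = 0)
  C[0][2] = min over k of (A[0][0] + B[0][2] = 4 + 10 = 14, A[0][1] + B[1][2] = 9 + -2 = 7, A[0][2] + B[2][2] = 4 + 3 = 7) = 7 (attained at k = 1)
  C[1][0] = min over k of (A[1][0] + B[0][0] = 9 + -1 = 8, A[1][1] + B[1][0] = -2 + 2 = 0, A[1][2] + B[2][0] = 2 + 10 = 12) = 0 (attained at k = 1)
  C[1][1] = min over k of (A[1][0] + B[0][1] = 9 + -4 = 5, A[1][1] + B[1][1] = -2 + 2 = 0, A[1][2] + B[2][1] = 2 + 2 = 4) = 0 (attained at k = 1)
  C[1][2] = min over k of (A[1][0] + B[0][2] = 9 + 10 = 19, A[1][1] + B[1][2] = -2 + -2 = -4, A[1][2] + B[2][2] = 2 + 3 = 5) = -4 (attained at k = 1)
  C[2][0] = min over k of (A[2][0] + B[0][0] = 4 + -1 = 3, A[2][1] + B[1][0] = -2 + 2 = 0, A[2][2] + B[2][0] = 10 + 10 = 20) = 0 (attained at k = 1)
  C[2][1] = min over k of (A[2][0] + B[0][1] = 4 + -4 = 0, A[2][1] + B[1][1] = -2 + 2 = 0, A[2][2] + B[2][1] = 10 + 2 = 12) = 0 (attained at k = 0)
  C[2][2] = min over k of (A[2][0] + B[0][2] = 4 + 10 = 14, A[2][1] + B[1][2] = -2 + -2 = -4, A[2][2] + B[2][2] = 10 + 3 = 13) = -4 (attained at k = 1)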